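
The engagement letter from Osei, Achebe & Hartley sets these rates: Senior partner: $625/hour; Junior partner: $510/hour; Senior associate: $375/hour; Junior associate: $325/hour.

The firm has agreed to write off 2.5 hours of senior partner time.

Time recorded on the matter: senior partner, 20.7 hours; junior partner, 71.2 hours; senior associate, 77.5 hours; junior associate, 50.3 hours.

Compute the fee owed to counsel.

Senior partner: 20.7 × $625 = $12,937.50
Junior partner: 71.2 × $510 = $36,312.00
Senior associate: 77.5 × $375 = $29,062.50
Junior associate: 50.3 × $325 = $16,347.50
Subtotal: $94,659.50
Write-off: 2.5 × $625 = $1,562.50
Total: $94,659.50 − $1,562.50 = $93,097.00

$93,097.00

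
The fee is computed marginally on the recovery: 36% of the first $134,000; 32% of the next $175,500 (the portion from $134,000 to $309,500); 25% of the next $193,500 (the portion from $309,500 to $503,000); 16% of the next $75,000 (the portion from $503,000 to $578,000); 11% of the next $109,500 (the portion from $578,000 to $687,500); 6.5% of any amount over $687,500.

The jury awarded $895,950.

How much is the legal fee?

First $134,000 at 36% = $48,240.00
Next $175,500 at 32% = $56,160.00
Next $193,500 at 25% = $48,375.00
Next $75,000 at 16% = $12,000.00
Next $109,500 at 11% = $12,045.00
Remaining $208,450 at 6.5% = $13,549.25
Fee: $48,240.00 + $56,160.00 + $48,375.00 + $12,000.00 + $12,045.00 + $13,549.25 = $190,369.25

$190,369.25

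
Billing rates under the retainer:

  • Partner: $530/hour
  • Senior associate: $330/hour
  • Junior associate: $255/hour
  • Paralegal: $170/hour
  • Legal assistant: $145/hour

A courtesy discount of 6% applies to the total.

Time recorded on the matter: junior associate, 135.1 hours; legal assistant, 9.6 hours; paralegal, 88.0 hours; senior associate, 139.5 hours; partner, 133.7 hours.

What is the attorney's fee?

$157,636.59

Partner: 133.7 × $530 = $70,861.00
Senior associate: 139.5 × $330 = $46,035.00
Junior associate: 135.1 × $255 = $34,450.50
Paralegal: 88.0 × $170 = $14,960.00
Legal assistant: 9.6 × $145 = $1,392.00
Subtotal: $167,698.50
Less 6% discount: −$10,061.91
Total: $167,698.50 − $10,061.91 = $157,636.59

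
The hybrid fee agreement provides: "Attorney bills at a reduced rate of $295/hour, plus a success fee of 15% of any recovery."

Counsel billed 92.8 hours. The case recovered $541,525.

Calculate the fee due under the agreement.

Hourly: 92.8 × $295 = $27,376.00
Success fee: 15% of $541,525 = $81,228.75
Total: $27,376.00 + $81,228.75 = $108,604.75

$108,604.75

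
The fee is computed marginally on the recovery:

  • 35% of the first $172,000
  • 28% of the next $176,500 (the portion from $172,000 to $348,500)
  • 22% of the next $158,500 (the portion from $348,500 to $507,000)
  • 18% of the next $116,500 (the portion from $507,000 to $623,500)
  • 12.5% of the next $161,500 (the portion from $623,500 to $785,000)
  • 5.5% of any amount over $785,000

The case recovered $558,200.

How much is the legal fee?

$153,706.00

First $172,000 at 35% = $60,200.00
Next $176,500 at 28% = $49,420.00
Next $158,500 at 22% = $34,870.00
Remaining $51,200 at 18% = $9,216.00
Fee: $60,200.00 + $49,420.00 + $34,870.00 + $9,216.00 = $153,706.00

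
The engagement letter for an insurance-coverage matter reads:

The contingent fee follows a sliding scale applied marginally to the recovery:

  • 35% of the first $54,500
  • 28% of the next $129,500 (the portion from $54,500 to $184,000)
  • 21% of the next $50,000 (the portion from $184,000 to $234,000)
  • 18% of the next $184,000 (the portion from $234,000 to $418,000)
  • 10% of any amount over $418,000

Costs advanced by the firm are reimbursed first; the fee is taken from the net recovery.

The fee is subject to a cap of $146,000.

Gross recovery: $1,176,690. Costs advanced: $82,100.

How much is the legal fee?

Fee base (net of costs): $1,176,690 − $82,100 = $1,094,590
First $54,500 at 35% = $19,075.00
Next $129,500 at 28% = $36,260.00
Next $50,000 at 21% = $10,500.00
Next $184,000 at 18% = $33,120.00
Remaining $676,590 at 10% = $67,659.00
Fee: $19,075.00 + $36,260.00 + $10,500.00 + $33,120.00 + $67,659.00 = $166,614.00
$166,614.00 exceeds the $146,000 cap, so the fee is capped at $146,000.00.

$146,000.00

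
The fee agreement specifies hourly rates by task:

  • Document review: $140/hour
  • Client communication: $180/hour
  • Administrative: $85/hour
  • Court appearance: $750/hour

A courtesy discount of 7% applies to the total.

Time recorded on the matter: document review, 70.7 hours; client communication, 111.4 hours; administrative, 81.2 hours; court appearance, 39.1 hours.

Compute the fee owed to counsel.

$61,544.61

Document review: 70.7 × $140 = $9,898.00
Client communication: 111.4 × $180 = $20,052.00
Administrative: 81.2 × $85 = $6,902.00
Court appearance: 39.1 × $750 = $29,325.00
Subtotal: $66,177.00
Less 7% discount: −$4,632.39
Total: $66,177.00 − $4,632.39 = $61,544.61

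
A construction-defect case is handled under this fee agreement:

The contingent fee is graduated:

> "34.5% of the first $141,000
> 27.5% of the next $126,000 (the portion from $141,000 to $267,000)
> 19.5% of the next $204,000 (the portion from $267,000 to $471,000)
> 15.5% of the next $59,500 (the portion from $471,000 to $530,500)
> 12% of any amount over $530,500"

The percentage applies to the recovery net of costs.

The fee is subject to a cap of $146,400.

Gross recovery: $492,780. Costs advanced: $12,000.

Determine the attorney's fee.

$124,590.90

Fee base (net of costs): $492,780 − $12,000 = $480,780
First $141,000 at 34.5% = $48,645.00
Next $126,000 at 27.5% = $34,650.00
Next $204,000 at 19.5% = $39,780.00
Remaining $9,780 at 15.5% = $1,515.90
Fee: $48,645.00 + $34,650.00 + $39,780.00 + $1,515.90 = $124,590.90
$124,590.90 is under the $146,400 cap.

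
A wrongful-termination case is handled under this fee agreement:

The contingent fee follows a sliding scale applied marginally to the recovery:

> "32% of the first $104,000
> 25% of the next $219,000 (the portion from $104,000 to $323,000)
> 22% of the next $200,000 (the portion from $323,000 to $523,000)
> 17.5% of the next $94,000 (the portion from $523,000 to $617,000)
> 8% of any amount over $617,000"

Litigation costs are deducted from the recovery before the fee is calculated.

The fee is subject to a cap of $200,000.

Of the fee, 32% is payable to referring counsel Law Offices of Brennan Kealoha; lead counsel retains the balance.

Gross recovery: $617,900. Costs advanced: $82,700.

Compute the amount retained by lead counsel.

Fee base (net of costs): $617,900 − $82,700 = $535,200
First $104,000 at 32% = $33,280.00
Next $219,000 at 25% = $54,750.00
Next $200,000 at 22% = $44,000.00
Remaining $12,200 at 17.5% = $2,135.00
Fee: $33,280.00 + $54,750.00 + $44,000.00 + $2,135.00 = $134,165.00
$134,165.00 is under the $200,000 cap.
Referral share: 32% of $134,165.00 = $42,932.80; lead counsel retains $134,165.00 − $42,932.80 = $91,232.20.

$91,232.20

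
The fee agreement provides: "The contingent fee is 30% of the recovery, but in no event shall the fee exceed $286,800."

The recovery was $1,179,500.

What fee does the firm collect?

30% of $1,179,500 = $353,850.00
That exceeds the $286,800 cap, so the fee is capped at $286,800.

$286,800.00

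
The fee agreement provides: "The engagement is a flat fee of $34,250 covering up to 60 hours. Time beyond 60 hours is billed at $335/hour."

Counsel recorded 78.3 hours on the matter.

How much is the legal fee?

Flat fee: $34,250.00
Excess hours: 78.3 − 60 = 18.3
Overrun: 18.3 × $335 = $6,130.50
Total: $34,250.00 + $6,130.50 = $40,380.50

$40,380.50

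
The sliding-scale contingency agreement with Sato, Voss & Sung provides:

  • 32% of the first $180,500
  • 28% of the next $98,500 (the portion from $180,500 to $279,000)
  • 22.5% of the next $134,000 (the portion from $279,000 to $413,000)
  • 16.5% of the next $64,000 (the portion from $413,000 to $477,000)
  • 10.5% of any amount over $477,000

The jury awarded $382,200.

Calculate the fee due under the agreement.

First $180,500 at 32% = $57,760.00
Next $98,500 at 28% = $27,580.00
Remaining $103,200 at 22.5% = $23,220.00
Fee: $57,760.00 + $27,580.00 + $23,220.00 = $108,560.00

$108,560.00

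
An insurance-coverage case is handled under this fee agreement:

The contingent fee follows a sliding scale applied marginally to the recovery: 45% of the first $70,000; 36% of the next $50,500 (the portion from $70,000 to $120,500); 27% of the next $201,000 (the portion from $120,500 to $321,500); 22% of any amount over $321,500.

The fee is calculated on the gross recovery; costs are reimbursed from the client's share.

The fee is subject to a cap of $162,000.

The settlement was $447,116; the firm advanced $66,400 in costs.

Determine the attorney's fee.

Fee base is the gross recovery, $447,116; costs are reimbursed separately.
First $70,000 at 45% = $31,500.00
Next $50,500 at 36% = $18,180.00
Next $201,000 at 27% = $54,270.00
Remaining $125,616 at 22% = $27,635.52
Fee: $31,500.00 + $18,180.00 + $54,270.00 + $27,635.52 = $131,585.52
$131,585.52 is under the $162,000 cap.

$131,585.52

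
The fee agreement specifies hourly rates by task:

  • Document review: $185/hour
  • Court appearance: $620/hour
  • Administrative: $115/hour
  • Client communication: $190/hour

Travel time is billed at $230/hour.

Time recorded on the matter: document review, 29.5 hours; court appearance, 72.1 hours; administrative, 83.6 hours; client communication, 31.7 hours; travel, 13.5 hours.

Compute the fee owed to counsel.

$68,901.50

Document review: 29.5 × $185 = $5,457.50
Court appearance: 72.1 × $620 = $44,702.00
Administrative: 83.6 × $115 = $9,614.00
Client communication: 31.7 × $190 = $6,023.00
Subtotal: $5,457.50 + $44,702.00 + $9,614.00 + $6,023.00 = $65,796.50
Travel: 13.5 × $230 = $3,105.00
Total: $65,796.50 + $3,105.00 = $68,901.50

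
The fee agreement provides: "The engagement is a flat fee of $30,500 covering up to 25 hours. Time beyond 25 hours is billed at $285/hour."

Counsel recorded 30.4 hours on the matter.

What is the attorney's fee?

$32,039.00

Flat fee: $30,500.00
Excess hours: 30.4 − 25 = 5.4
Overrun: 5.4 × $285 = $1,539.00
Total: $30,500.00 + $1,539.00 = $32,039.00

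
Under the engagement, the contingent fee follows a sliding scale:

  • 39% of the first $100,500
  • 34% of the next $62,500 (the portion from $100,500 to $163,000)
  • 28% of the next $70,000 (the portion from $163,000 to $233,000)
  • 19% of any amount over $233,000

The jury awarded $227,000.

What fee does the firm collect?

$78,365.00

First $100,500 at 39% = $39,195.00
Next $62,500 at 34% = $21,250.00
Remaining $64,000 at 28% = $17,920.00
Fee: $39,195.00 + $21,250.00 + $17,920.00 = $78,365.00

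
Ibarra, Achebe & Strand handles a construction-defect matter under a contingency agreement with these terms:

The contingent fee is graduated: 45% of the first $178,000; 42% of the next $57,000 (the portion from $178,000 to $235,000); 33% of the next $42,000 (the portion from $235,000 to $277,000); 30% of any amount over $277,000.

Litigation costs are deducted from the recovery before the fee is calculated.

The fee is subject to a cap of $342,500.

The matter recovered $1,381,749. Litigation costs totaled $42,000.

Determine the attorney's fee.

$342,500.00

Fee base (net of costs): $1,381,749 − $42,000 = $1,339,749
First $178,000 at 45% = $80,100.00
Next $57,000 at 42% = $23,940.00
Next $42,000 at 33% = $13,860.00
Remaining $1,062,749 at 30% = $318,824.70
Fee: $80,100.00 + $23,940.00 + $13,860.00 + $318,824.70 = $436,724.70
$436,724.70 exceeds the $342,500 cap, so the fee is capped at $342,500.00.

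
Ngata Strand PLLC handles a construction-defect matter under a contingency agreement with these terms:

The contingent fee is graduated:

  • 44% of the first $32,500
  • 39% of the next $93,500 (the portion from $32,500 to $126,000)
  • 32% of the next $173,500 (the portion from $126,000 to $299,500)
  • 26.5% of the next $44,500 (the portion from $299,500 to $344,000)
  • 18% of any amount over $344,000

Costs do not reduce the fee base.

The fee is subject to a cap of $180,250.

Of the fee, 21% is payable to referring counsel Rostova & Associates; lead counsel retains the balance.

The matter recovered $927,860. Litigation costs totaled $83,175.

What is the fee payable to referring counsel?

$37,852.50

Fee base is the gross recovery, $927,860; costs are reimbursed separately.
First $32,500 at 44% = $14,300.00
Next $93,500 at 39% = $36,465.00
Next $173,500 at 32% = $55,520.00
Next $44,500 at 26.5% = $11,792.50
Remaining $583,860 at 18% = $105,094.80
Fee: $14,300.00 + $36,465.00 + $55,520.00 + $11,792.50 + $105,094.80 = $223,172.30
$223,172.30 exceeds the $180,250 cap, so the fee is capped at $180,250.00.
Referral share: 21% of $180,250.00 = $37,852.50; lead counsel retains $180,250.00 − $37,852.50 = $142,397.50.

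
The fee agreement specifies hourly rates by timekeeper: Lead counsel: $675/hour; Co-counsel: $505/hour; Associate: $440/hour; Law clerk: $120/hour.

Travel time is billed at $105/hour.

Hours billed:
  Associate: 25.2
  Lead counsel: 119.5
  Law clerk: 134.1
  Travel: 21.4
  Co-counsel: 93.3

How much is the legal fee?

$157,206.00

Lead counsel: 119.5 × $675 = $80,662.50
Co-counsel: 93.3 × $505 = $47,116.50
Associate: 25.2 × $440 = $11,088.00
Law clerk: 134.1 × $120 = $16,092.00
Subtotal: $80,662.50 + $47,116.50 + $11,088.00 + $16,092.00 = $154,959.00
Travel: 21.4 × $105 = $2,247.00
Total: $154,959.00 + $2,247.00 = $157,206.00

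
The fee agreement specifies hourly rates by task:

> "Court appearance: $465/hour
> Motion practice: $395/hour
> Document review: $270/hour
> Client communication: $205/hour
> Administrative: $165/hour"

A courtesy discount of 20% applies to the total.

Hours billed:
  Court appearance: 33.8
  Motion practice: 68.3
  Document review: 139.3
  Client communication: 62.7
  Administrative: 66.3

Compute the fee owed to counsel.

$83,279.60

Court appearance: 33.8 × $465 = $15,717.00
Motion practice: 68.3 × $395 = $26,978.50
Document review: 139.3 × $270 = $37,611.00
Client communication: 62.7 × $205 = $12,853.50
Administrative: 66.3 × $165 = $10,939.50
Subtotal: $104,099.50
Less 20% discount: −$20,819.90
Total: $104,099.50 − $20,819.90 = $83,279.60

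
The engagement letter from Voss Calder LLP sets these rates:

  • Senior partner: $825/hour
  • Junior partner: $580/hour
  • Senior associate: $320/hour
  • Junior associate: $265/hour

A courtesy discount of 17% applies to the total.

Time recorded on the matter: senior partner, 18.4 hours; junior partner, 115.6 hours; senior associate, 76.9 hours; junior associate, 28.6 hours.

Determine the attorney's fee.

$94,964.45

Senior partner: 18.4 × $825 = $15,180.00
Junior partner: 115.6 × $580 = $67,048.00
Senior associate: 76.9 × $320 = $24,608.00
Junior associate: 28.6 × $265 = $7,579.00
Subtotal: $114,415.00
Less 17% discount: −$19,450.55
Total: $114,415.00 − $19,450.55 = $94,964.45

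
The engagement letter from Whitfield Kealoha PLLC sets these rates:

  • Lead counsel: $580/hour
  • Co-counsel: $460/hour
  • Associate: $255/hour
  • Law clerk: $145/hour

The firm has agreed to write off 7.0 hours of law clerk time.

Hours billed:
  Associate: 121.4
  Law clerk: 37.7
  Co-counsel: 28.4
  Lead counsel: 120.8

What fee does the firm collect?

$118,536.50

Lead counsel: 120.8 × $580 = $70,064.00
Co-counsel: 28.4 × $460 = $13,064.00
Associate: 121.4 × $255 = $30,957.00
Law clerk: 37.7 × $145 = $5,466.50
Subtotal: $119,551.50
Write-off: 7.0 × $145 = $1,015.00
Total: $119,551.50 − $1,015.00 = $118,536.50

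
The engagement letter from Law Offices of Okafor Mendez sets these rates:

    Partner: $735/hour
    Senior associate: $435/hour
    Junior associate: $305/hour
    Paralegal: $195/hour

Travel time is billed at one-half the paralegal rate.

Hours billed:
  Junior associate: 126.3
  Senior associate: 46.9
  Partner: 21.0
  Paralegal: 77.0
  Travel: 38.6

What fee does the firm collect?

$93,136.50

Partner: 21.0 × $735 = $15,435.00
Senior associate: 46.9 × $435 = $20,401.50
Junior associate: 126.3 × $305 = $38,521.50
Paralegal: 77.0 × $195 = $15,015.00
Subtotal: $15,435.00 + $20,401.50 + $38,521.50 + $15,015.00 = $89,373.00
Travel: 38.6 × ($195 ÷ 2) = 38.6 × $97.50 = $3,763.50
Total: $89,373.00 + $3,763.50 = $93,136.50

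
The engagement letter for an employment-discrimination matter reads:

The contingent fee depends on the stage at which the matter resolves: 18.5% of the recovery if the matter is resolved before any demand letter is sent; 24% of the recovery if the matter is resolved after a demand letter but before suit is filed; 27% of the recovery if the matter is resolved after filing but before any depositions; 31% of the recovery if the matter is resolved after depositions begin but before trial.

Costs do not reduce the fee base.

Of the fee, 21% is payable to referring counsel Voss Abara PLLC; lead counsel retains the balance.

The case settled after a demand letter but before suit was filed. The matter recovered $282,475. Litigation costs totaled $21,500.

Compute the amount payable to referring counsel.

Fee base is the gross recovery, $282,475; costs are reimbursed separately.
The matter settled after a demand letter but before suit was filed, so the 24% rate applies.
$282,475 × 24% = $67,794.00
Referral share: 21% of $67,794.00 = $14,236.74; lead counsel retains $67,794.00 − $14,236.74 = $53,557.26.

$14,236.74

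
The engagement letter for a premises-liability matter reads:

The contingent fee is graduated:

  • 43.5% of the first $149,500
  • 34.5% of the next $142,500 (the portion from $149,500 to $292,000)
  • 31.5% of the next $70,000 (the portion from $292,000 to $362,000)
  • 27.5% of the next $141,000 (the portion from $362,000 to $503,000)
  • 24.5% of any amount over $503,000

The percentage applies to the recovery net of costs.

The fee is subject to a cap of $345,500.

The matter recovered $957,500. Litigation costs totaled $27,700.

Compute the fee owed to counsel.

Fee base (net of costs): $957,500 − $27,700 = $929,800
First $149,500 at 43.5% = $65,032.50
Next $142,500 at 34.5% = $49,162.50
Next $70,000 at 31.5% = $22,050.00
Next $141,000 at 27.5% = $38,775.00
Remaining $426,800 at 24.5% = $104,566.00
Fee: $65,032.50 + $49,162.50 + $22,050.00 + $38,775.00 + $104,566.00 = $279,586.00
$279,586.00 is under the $345,500 cap.

$279,586.00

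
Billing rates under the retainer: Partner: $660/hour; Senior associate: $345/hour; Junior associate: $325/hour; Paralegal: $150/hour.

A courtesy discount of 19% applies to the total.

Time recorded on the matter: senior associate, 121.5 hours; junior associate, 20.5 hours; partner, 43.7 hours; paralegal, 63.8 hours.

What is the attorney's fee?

$70,463.52

Partner: 43.7 × $660 = $28,842.00
Senior associate: 121.5 × $345 = $41,917.50
Junior associate: 20.5 × $325 = $6,662.50
Paralegal: 63.8 × $150 = $9,570.00
Subtotal: $86,992.00
Less 19% discount: −$16,528.48
Total: $86,992.00 − $16,528.48 = $70,463.52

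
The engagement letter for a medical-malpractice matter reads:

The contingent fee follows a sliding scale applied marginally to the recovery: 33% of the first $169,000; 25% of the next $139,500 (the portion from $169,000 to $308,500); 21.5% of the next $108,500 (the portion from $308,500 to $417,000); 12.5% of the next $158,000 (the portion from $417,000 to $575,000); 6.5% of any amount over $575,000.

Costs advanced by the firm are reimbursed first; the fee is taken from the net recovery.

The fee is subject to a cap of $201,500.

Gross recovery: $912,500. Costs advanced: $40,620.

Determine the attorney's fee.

$153,019.70

Fee base (net of costs): $912,500 − $40,620 = $871,880
First $169,000 at 33% = $55,770.00
Next $139,500 at 25% = $34,875.00
Next $108,500 at 21.5% = $23,327.50
Next $158,000 at 12.5% = $19,750.00
Remaining $296,880 at 6.5% = $19,297.20
Fee: $55,770.00 + $34,875.00 + $23,327.50 + $19,750.00 + $19,297.20 = $153,019.70
$153,019.70 is under the $201,500 cap.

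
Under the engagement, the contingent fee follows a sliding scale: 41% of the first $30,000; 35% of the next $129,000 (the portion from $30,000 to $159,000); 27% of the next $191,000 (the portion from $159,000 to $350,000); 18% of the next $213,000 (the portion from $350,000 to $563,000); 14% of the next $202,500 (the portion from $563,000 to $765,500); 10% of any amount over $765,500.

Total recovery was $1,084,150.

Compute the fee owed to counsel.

$207,575.00

First $30,000 at 41% = $12,300.00
Next $129,000 at 35% = $45,150.00
Next $191,000 at 27% = $51,570.00
Next $213,000 at 18% = $38,340.00
Next $202,500 at 14% = $28,350.00
Remaining $318,650 at 10% = $31,865.00
Fee: $12,300.00 + $45,150.00 + $51,570.00 + $38,340.00 + $28,350.00 + $31,865.00 = $207,575.00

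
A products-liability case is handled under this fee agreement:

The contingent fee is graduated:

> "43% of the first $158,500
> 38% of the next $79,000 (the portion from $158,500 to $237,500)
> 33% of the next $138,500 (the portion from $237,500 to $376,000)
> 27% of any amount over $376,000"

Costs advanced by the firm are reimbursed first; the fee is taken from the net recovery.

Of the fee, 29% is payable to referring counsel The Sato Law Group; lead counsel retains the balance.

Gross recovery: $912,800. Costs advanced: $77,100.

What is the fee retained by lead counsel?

Fee base (net of costs): $912,800 − $77,100 = $835,700
First $158,500 at 43% = $68,155.00
Next $79,000 at 38% = $30,020.00
Next $138,500 at 33% = $45,705.00
Remaining $459,700 at 27% = $124,119.00
Fee: $68,155.00 + $30,020.00 + $45,705.00 + $124,119.00 = $267,999.00
Referral share: 29% of $267,999.00 = $77,719.71; lead counsel retains $267,999.00 − $77,719.71 = $190,279.29.

$190,279.29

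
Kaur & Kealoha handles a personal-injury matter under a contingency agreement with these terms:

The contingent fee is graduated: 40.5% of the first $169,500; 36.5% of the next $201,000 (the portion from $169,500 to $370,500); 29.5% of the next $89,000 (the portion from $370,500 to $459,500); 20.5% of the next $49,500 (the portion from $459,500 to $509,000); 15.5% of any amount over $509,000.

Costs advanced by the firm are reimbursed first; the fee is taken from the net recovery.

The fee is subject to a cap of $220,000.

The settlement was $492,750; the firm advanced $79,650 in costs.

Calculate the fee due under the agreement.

$154,579.50

Fee base (net of costs): $492,750 − $79,650 = $413,100
First $169,500 at 40.5% = $68,647.50
Next $201,000 at 36.5% = $73,365.00
Remaining $42,600 at 29.5% = $12,567.00
Fee: $68,647.50 + $73,365.00 + $12,567.00 = $154,579.50
$154,579.50 is under the $220,000 cap.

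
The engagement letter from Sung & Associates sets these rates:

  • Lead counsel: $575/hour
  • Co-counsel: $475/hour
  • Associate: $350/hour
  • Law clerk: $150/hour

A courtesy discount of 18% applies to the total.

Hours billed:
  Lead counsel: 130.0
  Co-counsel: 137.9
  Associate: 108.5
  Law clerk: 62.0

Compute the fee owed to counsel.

Lead counsel: 130.0 × $575 = $74,750.00
Co-counsel: 137.9 × $475 = $65,502.50
Associate: 108.5 × $350 = $37,975.00
Law clerk: 62.0 × $150 = $9,300.00
Subtotal: $187,527.50
Less 18% discount: −$33,754.95
Total: $187,527.50 − $33,754.95 = $153,772.55

$153,772.55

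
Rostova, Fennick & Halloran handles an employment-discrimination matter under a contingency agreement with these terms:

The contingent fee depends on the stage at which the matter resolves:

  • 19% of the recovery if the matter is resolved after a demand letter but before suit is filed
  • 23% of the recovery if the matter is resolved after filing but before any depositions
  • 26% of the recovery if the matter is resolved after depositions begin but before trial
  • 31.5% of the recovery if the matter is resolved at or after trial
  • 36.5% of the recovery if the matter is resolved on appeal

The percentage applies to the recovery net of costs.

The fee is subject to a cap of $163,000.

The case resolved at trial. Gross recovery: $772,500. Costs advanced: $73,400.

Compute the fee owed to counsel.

$163,000.00

Fee base (net of costs): $772,500 − $73,400 = $699,100
The matter resolved at trial, so the 31.5% rate applies.
$699,100 × 31.5% = $220,216.50
$220,216.50 exceeds the $163,000 cap, so the fee is capped at $163,000.00.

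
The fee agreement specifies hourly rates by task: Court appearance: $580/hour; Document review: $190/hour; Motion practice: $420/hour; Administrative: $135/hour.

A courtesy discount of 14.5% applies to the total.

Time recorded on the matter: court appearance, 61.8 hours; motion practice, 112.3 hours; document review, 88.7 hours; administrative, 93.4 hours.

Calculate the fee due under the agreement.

Court appearance: 61.8 × $580 = $35,844.00
Document review: 88.7 × $190 = $16,853.00
Motion practice: 112.3 × $420 = $47,166.00
Administrative: 93.4 × $135 = $12,609.00
Subtotal: $112,472.00
Less 14.5% discount: −$16,308.44
Total: $112,472.00 − $16,308.44 = $96,163.56

$96,163.56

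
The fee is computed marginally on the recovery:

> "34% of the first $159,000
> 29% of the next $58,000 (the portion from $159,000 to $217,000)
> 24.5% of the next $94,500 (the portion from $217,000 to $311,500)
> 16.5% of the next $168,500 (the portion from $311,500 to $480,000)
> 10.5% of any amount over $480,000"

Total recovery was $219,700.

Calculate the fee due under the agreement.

First $159,000 at 34% = $54,060.00
Next $58,000 at 29% = $16,820.00
Remaining $2,700 at 24.5% = $661.50
Fee: $54,060.00 + $16,820.00 + $661.50 = $71,541.50

$71,541.50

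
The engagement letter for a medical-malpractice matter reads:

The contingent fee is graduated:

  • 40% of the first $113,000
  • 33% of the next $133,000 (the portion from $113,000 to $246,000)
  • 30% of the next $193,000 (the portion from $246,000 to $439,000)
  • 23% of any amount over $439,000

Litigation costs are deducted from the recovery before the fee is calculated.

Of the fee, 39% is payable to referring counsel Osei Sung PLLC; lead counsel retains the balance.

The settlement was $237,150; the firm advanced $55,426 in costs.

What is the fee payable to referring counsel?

Fee base (net of costs): $237,150 − $55,426 = $181,724
First $113,000 at 40% = $45,200.00
Remaining $68,724 at 33% = $22,678.92
Fee: $45,200.00 + $22,678.92 = $67,878.92
Referral share: 39% of $67,878.92 = $26,472.78; lead counsel retains $67,878.92 − $26,472.78 = $41,406.14.

$26,472.78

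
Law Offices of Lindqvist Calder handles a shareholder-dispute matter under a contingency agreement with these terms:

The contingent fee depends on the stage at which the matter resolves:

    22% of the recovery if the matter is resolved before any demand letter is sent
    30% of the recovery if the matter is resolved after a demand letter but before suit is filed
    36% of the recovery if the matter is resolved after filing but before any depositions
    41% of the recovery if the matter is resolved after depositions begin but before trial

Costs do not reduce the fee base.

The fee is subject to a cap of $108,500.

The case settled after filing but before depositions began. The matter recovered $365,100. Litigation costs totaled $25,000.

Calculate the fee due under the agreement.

Fee base is the gross recovery, $365,100; costs are reimbursed separately.
The matter settled after filing but before depositions began, so the 36% rate applies.
$365,100 × 36% = $131,436.00
$131,436.00 exceeds the $108,500 cap, so the fee is capped at $108,500.00.

$108,500.00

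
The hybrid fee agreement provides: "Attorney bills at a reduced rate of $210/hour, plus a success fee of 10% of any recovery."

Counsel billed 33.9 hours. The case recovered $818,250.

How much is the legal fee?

Hourly: 33.9 × $210 = $7,119.00
Success fee: 10% of $818,250 = $81,825.00
Total: $7,119.00 + $81,825.00 = $88,944.00

$88,944.00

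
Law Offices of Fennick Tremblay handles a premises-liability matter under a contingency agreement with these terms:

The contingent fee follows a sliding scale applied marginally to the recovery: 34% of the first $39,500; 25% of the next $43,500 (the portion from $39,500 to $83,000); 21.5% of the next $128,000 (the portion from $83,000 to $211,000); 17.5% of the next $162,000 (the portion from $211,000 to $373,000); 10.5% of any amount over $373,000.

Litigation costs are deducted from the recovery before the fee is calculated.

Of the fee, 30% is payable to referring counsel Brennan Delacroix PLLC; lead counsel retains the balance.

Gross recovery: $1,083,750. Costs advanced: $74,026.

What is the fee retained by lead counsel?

Fee base (net of costs): $1,083,750 − $74,026 = $1,009,724
First $39,500 at 34% = $13,430.00
Next $43,500 at 25% = $10,875.00
Next $128,000 at 21.5% = $27,520.00
Next $162,000 at 17.5% = $28,350.00
Remaining $636,724 at 10.5% = $66,856.02
Fee: $13,430.00 + $10,875.00 + $27,520.00 + $28,350.00 + $66,856.02 = $147,031.02
Referral share: 30% of $147,031.02 = $44,109.31; lead counsel retains $147,031.02 − $44,109.31 = $102,921.71.

$102,921.71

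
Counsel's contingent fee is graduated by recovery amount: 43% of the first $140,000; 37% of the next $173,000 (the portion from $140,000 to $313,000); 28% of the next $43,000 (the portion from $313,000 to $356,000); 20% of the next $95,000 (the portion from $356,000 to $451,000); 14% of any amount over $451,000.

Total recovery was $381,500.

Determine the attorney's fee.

First $140,000 at 43% = $60,200.00
Next $173,000 at 37% = $64,010.00
Next $43,000 at 28% = $12,040.00
Remaining $25,500 at 20% = $5,100.00
Fee: $60,200.00 + $64,010.00 + $12,040.00 + $5,100.00 = $141,350.00

$141,350.00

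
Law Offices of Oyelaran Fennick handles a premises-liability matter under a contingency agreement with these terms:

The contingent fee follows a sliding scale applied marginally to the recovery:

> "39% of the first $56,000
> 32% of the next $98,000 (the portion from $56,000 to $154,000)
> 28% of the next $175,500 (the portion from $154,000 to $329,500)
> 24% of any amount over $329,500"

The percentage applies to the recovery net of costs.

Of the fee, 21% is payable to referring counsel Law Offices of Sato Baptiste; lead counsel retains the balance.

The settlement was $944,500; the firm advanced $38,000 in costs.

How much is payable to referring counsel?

Fee base (net of costs): $944,500 − $38,000 = $906,500
First $56,000 at 39% = $21,840.00
Next $98,000 at 32% = $31,360.00
Next $175,500 at 28% = $49,140.00
Remaining $577,000 at 24% = $138,480.00
Fee: $21,840.00 + $31,360.00 + $49,140.00 + $138,480.00 = $240,820.00
Referral share: 21% of $240,820.00 = $50,572.20; lead counsel retains $240,820.00 − $50,572.20 = $190,247.80.

$50,572.20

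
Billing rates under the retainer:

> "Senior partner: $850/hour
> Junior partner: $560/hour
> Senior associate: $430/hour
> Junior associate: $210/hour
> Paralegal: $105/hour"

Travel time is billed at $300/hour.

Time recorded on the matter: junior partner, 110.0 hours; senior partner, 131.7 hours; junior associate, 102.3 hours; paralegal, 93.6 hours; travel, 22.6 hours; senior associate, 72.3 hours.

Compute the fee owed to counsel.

$242,725.00

Senior partner: 131.7 × $850 = $111,945.00
Junior partner: 110.0 × $560 = $61,600.00
Senior associate: 72.3 × $430 = $31,089.00
Junior associate: 102.3 × $210 = $21,483.00
Paralegal: 93.6 × $105 = $9,828.00
Subtotal: $111,945.00 + $61,600.00 + $31,089.00 + $21,483.00 + $9,828.00 = $235,945.00
Travel: 22.6 × $300 = $6,780.00
Total: $235,945.00 + $6,780.00 = $242,725.00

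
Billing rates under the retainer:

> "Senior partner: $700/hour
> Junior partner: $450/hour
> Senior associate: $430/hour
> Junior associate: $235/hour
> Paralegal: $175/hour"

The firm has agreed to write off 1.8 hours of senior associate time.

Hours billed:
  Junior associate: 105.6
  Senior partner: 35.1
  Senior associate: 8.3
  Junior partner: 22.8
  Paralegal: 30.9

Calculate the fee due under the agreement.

$67,848.50

Senior partner: 35.1 × $700 = $24,570.00
Junior partner: 22.8 × $450 = $10,260.00
Senior associate: 8.3 × $430 = $3,569.00
Junior associate: 105.6 × $235 = $24,816.00
Paralegal: 30.9 × $175 = $5,407.50
Subtotal: $68,622.50
Write-off: 1.8 × $430 = $774.00
Total: $68,622.50 − $774.00 = $67,848.50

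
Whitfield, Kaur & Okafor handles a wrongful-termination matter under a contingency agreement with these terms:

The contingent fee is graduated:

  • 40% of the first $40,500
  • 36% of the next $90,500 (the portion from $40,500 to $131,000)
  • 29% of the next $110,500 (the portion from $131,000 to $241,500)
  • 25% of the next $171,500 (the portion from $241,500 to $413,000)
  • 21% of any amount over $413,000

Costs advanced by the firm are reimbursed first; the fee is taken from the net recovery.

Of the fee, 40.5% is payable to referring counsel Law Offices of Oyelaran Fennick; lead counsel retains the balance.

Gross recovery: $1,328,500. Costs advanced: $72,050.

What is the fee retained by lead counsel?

$178,990.58

Fee base (net of costs): $1,328,500 − $72,050 = $1,256,450
First $40,500 at 40% = $16,200.00
Next $90,500 at 36% = $32,580.00
Next $110,500 at 29% = $32,045.00
Next $171,500 at 25% = $42,875.00
Remaining $843,450 at 21% = $177,124.50
Fee: $16,200.00 + $32,580.00 + $32,045.00 + $42,875.00 + $177,124.50 = $300,824.50
Referral share: 40.5% of $300,824.50 = $121,833.92; lead counsel retains $300,824.50 − $121,833.92 = $178,990.58.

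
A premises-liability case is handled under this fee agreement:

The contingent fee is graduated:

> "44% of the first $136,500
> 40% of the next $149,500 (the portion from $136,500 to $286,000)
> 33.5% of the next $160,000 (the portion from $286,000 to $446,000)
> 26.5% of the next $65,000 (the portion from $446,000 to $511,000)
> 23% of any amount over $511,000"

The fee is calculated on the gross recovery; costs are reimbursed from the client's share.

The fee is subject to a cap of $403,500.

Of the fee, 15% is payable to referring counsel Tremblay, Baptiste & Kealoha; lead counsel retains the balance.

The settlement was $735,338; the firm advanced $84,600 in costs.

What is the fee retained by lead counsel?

Fee base is the gross recovery, $735,338; costs are reimbursed separately.
First $136,500 at 44% = $60,060.00
Next $149,500 at 40% = $59,800.00
Next $160,000 at 33.5% = $53,600.00
Next $65,000 at 26.5% = $17,225.00
Remaining $224,338 at 23% = $51,597.74
Fee: $60,060.00 + $59,800.00 + $53,600.00 + $17,225.00 + $51,597.74 = $242,282.74
$242,282.74 is under the $403,500 cap.
Referral share: 15% of $242,282.74 = $36,342.41; lead counsel retains $242,282.74 − $36,342.41 = $205,940.33.

$205,940.33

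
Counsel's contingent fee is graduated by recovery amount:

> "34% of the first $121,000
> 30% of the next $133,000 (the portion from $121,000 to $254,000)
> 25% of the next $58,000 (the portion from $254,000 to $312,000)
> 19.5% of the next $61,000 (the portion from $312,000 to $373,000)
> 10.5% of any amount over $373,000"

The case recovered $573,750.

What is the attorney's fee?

$128,513.75

First $121,000 at 34% = $41,140.00
Next $133,000 at 30% = $39,900.00
Next $58,000 at 25% = $14,500.00
Next $61,000 at 19.5% = $11,895.00
Remaining $200,750 at 10.5% = $21,078.75
Fee: $41,140.00 + $39,900.00 + $14,500.00 + $11,895.00 + $21,078.75 = $128,513.75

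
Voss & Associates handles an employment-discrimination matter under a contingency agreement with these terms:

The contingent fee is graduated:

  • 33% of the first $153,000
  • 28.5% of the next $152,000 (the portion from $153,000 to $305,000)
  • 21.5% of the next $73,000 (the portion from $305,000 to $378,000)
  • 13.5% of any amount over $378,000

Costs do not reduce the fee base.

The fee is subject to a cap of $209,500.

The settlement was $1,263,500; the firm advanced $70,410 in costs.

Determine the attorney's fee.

Fee base is the gross recovery, $1,263,500; costs are reimbursed separately.
First $153,000 at 33% = $50,490.00
Next $152,000 at 28.5% = $43,320.00
Next $73,000 at 21.5% = $15,695.00
Remaining $885,500 at 13.5% = $119,542.50
Fee: $50,490.00 + $43,320.00 + $15,695.00 + $119,542.50 = $229,047.50
$229,047.50 exceeds the $209,500 cap, so the fee is capped at $209,500.00.

$209,500.00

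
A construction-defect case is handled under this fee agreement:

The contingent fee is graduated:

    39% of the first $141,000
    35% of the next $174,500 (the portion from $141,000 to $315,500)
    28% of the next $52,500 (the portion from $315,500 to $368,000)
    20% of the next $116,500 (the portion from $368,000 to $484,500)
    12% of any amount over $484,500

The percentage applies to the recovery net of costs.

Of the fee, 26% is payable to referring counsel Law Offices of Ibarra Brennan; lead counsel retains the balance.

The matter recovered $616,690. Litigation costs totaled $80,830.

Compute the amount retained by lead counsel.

Fee base (net of costs): $616,690 − $80,830 = $535,860
First $141,000 at 39% = $54,990.00
Next $174,500 at 35% = $61,075.00
Next $52,500 at 28% = $14,700.00
Next $116,500 at 20% = $23,300.00
Remaining $51,360 at 12% = $6,163.20
Fee: $54,990.00 + $61,075.00 + $14,700.00 + $23,300.00 + $6,163.20 = $160,228.20
Referral share: 26% of $160,228.20 = $41,659.33; lead counsel retains $160,228.20 − $41,659.33 = $118,568.87.

$118,568.87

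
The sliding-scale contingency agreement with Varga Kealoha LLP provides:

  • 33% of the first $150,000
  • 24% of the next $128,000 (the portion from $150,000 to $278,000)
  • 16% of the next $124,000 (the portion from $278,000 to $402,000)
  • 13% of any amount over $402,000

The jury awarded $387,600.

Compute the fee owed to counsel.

$97,756.00

First $150,000 at 33% = $49,500.00
Next $128,000 at 24% = $30,720.00
Remaining $109,600 at 16% = $17,536.00
Fee: $49,500.00 + $30,720.00 + $17,536.00 = $97,756.00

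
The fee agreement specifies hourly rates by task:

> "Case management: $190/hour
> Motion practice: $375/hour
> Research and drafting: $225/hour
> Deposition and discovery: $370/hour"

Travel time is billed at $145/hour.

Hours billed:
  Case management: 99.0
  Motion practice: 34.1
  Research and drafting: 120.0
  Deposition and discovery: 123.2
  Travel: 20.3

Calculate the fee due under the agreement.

$107,125.00

Case management: 99.0 × $190 = $18,810.00
Motion practice: 34.1 × $375 = $12,787.50
Research and drafting: 120.0 × $225 = $27,000.00
Deposition and discovery: 123.2 × $370 = $45,584.00
Subtotal: $18,810.00 + $12,787.50 + $27,000.00 + $45,584.00 = $104,181.50
Travel: 20.3 × $145 = $2,943.50
Total: $104,181.50 + $2,943.50 = $107,125.00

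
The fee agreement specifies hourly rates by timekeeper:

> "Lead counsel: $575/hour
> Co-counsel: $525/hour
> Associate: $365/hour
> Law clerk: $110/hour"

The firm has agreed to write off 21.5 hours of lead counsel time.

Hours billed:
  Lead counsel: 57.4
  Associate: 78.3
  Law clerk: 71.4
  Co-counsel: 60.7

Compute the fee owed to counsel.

$88,943.50

Lead counsel: 57.4 × $575 = $33,005.00
Co-counsel: 60.7 × $525 = $31,867.50
Associate: 78.3 × $365 = $28,579.50
Law clerk: 71.4 × $110 = $7,854.00
Subtotal: $101,306.00
Write-off: 21.5 × $575 = $12,362.50
Total: $101,306.00 − $12,362.50 = $88,943.50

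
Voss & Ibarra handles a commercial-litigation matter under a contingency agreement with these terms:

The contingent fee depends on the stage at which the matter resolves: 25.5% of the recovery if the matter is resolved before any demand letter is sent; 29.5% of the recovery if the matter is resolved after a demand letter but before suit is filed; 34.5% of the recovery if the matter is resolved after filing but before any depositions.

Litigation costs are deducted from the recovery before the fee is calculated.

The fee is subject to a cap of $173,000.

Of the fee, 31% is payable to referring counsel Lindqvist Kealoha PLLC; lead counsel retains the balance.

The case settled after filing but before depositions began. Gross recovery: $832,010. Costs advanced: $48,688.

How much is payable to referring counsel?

Fee base (net of costs): $832,010 − $48,688 = $783,322
The matter settled after filing but before depositions began, so the 34.5% rate applies.
$783,322 × 34.5% = $270,246.09
$270,246.09 exceeds the $173,000 cap, so the fee is capped at $173,000.00.
Referral share: 31% of $173,000.00 = $53,630.00; lead counsel retains $173,000.00 − $53,630.00 = $119,370.00.

$53,630.00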